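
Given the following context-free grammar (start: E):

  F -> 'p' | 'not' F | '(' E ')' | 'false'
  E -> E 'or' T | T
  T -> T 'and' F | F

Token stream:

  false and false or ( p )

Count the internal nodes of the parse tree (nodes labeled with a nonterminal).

[E [E [T [T [F false]] and [F false]]] or [T [F ( [E [T [F p]]] )]]]

11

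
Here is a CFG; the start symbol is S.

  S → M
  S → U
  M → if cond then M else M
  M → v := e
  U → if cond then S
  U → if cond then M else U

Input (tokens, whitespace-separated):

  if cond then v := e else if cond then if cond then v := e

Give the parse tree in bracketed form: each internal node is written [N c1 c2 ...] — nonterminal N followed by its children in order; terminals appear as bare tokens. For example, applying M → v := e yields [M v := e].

[S [U if cond then [M v := e] else [U if cond then [S [U if cond then [S [M v := e]]]]]]]

S
U
if cond then M else U
if cond then v := e else U
if cond then v := e else if cond then S
if cond then v := e else if cond then U
if cond then v := e else if cond then if cond then S
if cond then v := e else if cond then if cond then M
if cond then v := e else if cond then if cond then v := e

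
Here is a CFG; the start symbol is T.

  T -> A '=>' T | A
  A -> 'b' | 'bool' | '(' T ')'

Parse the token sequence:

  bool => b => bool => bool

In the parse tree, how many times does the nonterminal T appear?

[T [A bool] => [T [A b] => [T [A bool] => [T [A bool]]]]]

4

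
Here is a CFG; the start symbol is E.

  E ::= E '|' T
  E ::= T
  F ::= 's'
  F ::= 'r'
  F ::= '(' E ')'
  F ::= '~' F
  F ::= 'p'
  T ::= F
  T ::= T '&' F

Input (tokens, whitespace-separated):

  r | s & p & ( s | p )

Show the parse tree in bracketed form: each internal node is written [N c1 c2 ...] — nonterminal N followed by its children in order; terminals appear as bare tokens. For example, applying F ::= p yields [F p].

[E [E [T [F r]]] | [T [T [T [F s]] & [F p]] & [F ( [E [E [T [F s]]] | [T [F p]]] )]]]

E
E | T
T | T
F | T
r | T
r | T & F
r | T & F & F
r | F & F & F
r | s & F & F
r | s & p & F
r | s & p & ( E )
r | s & p & ( E | T )
r | s & p & ( T | T )
r | s & p & ( F | T )
r | s & p & ( s | T )
r | s & p & ( s | F )
r | s & p & ( s | p )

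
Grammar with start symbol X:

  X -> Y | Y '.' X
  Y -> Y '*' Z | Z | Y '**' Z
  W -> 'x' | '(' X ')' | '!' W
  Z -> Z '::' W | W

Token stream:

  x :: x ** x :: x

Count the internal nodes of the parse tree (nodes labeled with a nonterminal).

[X [Y [Y [Z [Z [W x]] :: [W x]]] ** [Z [Z [W x]] :: [W x]]]]

11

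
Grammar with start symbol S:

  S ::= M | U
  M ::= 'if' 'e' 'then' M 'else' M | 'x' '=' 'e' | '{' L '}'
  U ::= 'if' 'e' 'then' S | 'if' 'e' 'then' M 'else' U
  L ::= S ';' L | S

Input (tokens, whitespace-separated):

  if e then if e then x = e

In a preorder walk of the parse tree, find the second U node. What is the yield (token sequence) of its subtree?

if e then x = e

[S [U if e then [S [U if e then [S [M x = e]]]]]]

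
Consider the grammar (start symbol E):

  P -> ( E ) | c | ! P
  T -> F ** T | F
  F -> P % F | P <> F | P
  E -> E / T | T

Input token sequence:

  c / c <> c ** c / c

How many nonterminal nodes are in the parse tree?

17

[E [E [E [T [F [P c]]]] / [T [F [P c] <> [F [P c]]] ** [T [F [P c]]]]] / [T [F [P c]]]]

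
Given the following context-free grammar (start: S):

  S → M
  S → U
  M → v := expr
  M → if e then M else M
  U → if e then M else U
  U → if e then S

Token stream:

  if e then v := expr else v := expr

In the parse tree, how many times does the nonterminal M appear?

3

[S [M if e then [M v := expr] else [M v := expr]]]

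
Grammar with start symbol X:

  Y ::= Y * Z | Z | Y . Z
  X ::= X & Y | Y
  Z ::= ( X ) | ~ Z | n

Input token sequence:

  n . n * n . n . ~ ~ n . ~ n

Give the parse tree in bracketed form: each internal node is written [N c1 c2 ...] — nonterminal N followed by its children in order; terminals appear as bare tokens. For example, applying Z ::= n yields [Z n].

[X [Y [Y [Y [Y [Y [Y [Z n]] . [Z n]] * [Z n]] . [Z n]] . [Z ~ [Z ~ [Z n]]]] . [Z ~ [Z n]]]]

X
Y
Y . Z
Y . Z . Z
Y . Z . Z . Z
Y * Z . Z . Z . Z
Y . Z * Z . Z . Z . Z
Z . Z * Z . Z . Z . Z
n . Z * Z . Z . Z . Z
n . n * Z . Z . Z . Z
n . n * n . Z . Z . Z
n . n * n . n . Z . Z
n . n * n . n . ~ Z . Z
n . n * n . n . ~ ~ Z . Z
n . n * n . n . ~ ~ n . Z
n . n * n . n . ~ ~ n . ~ Z
n . n * n . n . ~ ~ n . ~ n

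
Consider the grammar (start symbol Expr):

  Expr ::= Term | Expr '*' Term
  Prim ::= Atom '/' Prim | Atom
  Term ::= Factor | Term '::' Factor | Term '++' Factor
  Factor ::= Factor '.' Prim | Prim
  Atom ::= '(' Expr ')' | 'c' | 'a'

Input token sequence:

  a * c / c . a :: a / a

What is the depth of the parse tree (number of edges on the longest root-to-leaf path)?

[Expr [Expr [Term [Factor [Prim [Atom a]]]]] * [Term [Term [Factor [Factor [Prim [Atom c] / [Prim [Atom c]]]] . [Prim [Atom a]]]] :: [Factor [Prim [Atom a] / [Prim [Atom a]]]]]]

8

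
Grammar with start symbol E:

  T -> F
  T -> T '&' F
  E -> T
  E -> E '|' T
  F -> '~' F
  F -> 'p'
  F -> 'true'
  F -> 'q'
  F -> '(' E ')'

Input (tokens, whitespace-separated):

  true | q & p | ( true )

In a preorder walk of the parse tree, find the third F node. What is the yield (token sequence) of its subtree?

p

[E [E [E [T [F true]]] | [T [T [F q]] & [F p]]] | [T [F ( [E [T [F true]]] )]]]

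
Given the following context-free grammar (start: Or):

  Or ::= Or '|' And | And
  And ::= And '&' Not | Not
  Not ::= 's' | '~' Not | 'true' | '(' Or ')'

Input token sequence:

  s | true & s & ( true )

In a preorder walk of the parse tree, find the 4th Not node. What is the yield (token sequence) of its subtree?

[Or [Or [And [Not s]]] | [And [And [And [Not true]] & [Not s]] & [Not ( [Or [And [Not true]]] )]]]

( true )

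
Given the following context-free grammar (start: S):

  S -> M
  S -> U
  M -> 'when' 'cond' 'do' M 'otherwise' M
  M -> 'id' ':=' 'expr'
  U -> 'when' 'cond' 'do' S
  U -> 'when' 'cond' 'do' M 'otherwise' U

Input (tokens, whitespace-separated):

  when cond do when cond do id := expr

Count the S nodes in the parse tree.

3

[S [U when cond do [S [U when cond do [S [M id := expr]]]]]]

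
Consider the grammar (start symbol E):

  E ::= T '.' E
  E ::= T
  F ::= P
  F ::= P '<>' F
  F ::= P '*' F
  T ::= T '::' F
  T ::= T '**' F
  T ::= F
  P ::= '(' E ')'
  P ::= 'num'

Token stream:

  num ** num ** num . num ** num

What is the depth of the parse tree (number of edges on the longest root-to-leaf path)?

[E [T [T [T [F [P num]]] ** [F [P num]]] ** [F [P num]]] . [E [T [T [F [P num]]] ** [F [P num]]]]]

6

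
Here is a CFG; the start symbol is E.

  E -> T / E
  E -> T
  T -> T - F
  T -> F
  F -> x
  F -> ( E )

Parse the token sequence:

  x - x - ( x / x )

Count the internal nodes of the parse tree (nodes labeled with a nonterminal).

[E [T [T [T [F x]] - [F x]] - [F ( [E [T [F x]] / [E [T [F x]]]] )]]]

13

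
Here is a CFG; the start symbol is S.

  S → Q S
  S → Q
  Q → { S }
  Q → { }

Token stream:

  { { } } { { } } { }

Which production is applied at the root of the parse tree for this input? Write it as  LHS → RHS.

[S [Q { [S [Q { }]] }] [S [Q { [S [Q { }]] }] [S [Q { }]]]]

S → Q S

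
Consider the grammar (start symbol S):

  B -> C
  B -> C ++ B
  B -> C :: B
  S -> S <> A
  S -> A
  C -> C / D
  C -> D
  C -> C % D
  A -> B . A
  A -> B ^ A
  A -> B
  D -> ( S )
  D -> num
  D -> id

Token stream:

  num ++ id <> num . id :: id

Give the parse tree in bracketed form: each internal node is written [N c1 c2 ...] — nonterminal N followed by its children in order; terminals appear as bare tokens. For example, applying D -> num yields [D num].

S
S <> A
A <> A
B <> A
C ++ B <> A
D ++ B <> A
num ++ B <> A
num ++ C <> A
num ++ D <> A
num ++ id <> A
num ++ id <> B . A
num ++ id <> C . A
num ++ id <> D . A
num ++ id <> num . A
num ++ id <> num . B
num ++ id <> num . C :: B
num ++ id <> num . D :: B
num ++ id <> num . id :: B
num ++ id <> num . id :: C
num ++ id <> num . id :: D
num ++ id <> num . id :: id

[S [S [A [B [C [D num]] ++ [B [C [D id]]]]]] <> [A [B [C [D num]]] . [A [B [C [D id]] :: [B [C [D id]]]]]]]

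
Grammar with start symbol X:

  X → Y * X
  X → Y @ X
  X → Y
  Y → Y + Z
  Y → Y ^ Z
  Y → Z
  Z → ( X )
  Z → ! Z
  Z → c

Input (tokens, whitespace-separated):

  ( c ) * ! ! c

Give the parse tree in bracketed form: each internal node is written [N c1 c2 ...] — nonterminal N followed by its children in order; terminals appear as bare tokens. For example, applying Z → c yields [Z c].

X
Y * X
Z * X
( X ) * X
( Y ) * X
( Z ) * X
( c ) * X
( c ) * Y
( c ) * Z
( c ) * ! Z
( c ) * ! ! Z
( c ) * ! ! c

[X [Y [Z ( [X [Y [Z c]]] )]] * [X [Y [Z ! [Z ! [Z c]]]]]]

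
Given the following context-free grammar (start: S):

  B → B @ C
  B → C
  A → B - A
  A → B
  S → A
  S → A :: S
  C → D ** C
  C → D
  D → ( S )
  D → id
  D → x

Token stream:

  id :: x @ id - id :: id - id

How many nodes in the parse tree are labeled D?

6

[S [A [B [C [D id]]]] :: [S [A [B [B [C [D x]]] @ [C [D id]]] - [A [B [C [D id]]]]] :: [S [A [B [C [D id]]] - [A [B [C [D id]]]]]]]]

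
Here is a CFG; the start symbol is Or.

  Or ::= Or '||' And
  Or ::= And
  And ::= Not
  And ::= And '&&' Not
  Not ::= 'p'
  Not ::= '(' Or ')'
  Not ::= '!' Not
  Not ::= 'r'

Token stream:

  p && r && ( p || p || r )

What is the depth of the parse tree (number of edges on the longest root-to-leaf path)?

[Or [And [And [And [Not p]] && [Not r]] && [Not ( [Or [Or [Or [And [Not p]]] || [And [Not p]]] || [And [Not r]]] )]]]

8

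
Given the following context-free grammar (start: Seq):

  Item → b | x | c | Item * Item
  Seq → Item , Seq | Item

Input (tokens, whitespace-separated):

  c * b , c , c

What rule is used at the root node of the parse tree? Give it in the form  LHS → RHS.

Seq → Item , Seq

[Seq [Item [Item c] * [Item b]] , [Seq [Item c] , [Seq [Item c]]]]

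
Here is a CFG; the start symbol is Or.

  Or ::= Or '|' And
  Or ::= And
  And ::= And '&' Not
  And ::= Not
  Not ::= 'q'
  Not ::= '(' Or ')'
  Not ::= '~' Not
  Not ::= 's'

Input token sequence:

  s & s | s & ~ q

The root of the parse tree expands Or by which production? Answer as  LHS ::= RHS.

[Or [Or [And [And [Not s]] & [Not s]]] | [And [And [Not s]] & [Not ~ [Not q]]]]

Or ::= Or '|' And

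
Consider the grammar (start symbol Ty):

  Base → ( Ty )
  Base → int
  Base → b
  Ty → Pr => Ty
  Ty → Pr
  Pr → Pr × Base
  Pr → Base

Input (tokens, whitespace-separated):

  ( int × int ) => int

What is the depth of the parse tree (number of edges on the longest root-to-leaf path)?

[Ty [Pr [Base ( [Ty [Pr [Pr [Base int]] × [Base int]]] )]] => [Ty [Pr [Base int]]]]

7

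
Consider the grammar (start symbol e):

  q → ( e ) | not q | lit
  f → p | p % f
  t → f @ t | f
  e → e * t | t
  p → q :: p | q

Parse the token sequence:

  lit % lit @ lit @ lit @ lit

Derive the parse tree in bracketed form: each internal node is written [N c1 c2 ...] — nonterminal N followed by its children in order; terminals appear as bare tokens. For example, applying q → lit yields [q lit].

[e [t [f [p [q lit]] % [f [p [q lit]]]] @ [t [f [p [q lit]]] @ [t [f [p [q lit]]] @ [t [f [p [q lit]]]]]]]]

e
t
f @ t
p % f @ t
q % f @ t
lit % f @ t
lit % p @ t
lit % q @ t
lit % lit @ t
lit % lit @ f @ t
lit % lit @ p @ t
lit % lit @ q @ t
lit % lit @ lit @ t
lit % lit @ lit @ f @ t
lit % lit @ lit @ p @ t
lit % lit @ lit @ q @ t
lit % lit @ lit @ lit @ t
lit % lit @ lit @ lit @ f
lit % lit @ lit @ lit @ p
lit % lit @ lit @ lit @ q
lit % lit @ lit @ lit @ lit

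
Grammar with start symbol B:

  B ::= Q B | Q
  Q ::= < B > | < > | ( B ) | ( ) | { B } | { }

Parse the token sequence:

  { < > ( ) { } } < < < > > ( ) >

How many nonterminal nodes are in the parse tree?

16

[B [Q { [B [Q < >] [B [Q ( )] [B [Q { }]]]] }] [B [Q < [B [Q < [B [Q < >]] >] [B [Q ( )]]] >]]]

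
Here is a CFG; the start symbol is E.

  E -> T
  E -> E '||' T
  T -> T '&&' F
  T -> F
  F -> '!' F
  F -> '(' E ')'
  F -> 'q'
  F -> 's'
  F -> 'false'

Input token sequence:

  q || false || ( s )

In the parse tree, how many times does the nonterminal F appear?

4

[E [E [E [T [F q]]] || [T [F false]]] || [T [F ( [E [T [F s]]] )]]]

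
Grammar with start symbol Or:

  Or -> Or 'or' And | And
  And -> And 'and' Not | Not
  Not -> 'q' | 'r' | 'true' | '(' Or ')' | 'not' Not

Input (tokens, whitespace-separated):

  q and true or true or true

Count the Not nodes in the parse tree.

4

[Or [Or [Or [And [And [Not q]] and [Not true]]] or [And [Not true]]] or [And [Not true]]]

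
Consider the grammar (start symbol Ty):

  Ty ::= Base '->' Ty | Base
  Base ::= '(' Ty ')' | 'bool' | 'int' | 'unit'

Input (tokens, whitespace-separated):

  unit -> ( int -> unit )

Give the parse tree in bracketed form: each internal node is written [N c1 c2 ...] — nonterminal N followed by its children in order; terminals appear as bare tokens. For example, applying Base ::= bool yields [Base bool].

[Ty [Base unit] -> [Ty [Base ( [Ty [Base int] -> [Ty [Base unit]]] )]]]

Ty
Base -> Ty
unit -> Ty
unit -> Base
unit -> ( Ty )
unit -> ( Base -> Ty )
unit -> ( int -> Ty )
unit -> ( int -> Base )
unit -> ( int -> unit )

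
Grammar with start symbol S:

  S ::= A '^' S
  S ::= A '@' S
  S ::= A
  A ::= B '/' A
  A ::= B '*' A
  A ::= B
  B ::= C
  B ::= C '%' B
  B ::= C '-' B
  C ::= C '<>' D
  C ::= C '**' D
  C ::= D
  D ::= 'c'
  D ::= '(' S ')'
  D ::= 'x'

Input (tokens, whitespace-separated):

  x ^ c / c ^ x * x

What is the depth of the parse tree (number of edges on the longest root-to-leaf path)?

[S [A [B [C [D x]]]] ^ [S [A [B [C [D c]]] / [A [B [C [D c]]]]] ^ [S [A [B [C [D x]]] * [A [B [C [D x]]]]]]]]

8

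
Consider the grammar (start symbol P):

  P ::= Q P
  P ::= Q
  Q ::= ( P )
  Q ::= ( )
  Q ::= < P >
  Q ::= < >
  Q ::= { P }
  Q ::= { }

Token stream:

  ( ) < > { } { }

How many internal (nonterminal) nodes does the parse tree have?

[P [Q ( )] [P [Q < >] [P [Q { }] [P [Q { }]]]]]

8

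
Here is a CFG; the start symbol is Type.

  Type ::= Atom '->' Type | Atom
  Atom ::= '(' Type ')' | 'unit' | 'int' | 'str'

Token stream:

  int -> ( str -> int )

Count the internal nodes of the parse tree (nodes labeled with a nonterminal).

8

[Type [Atom int] -> [Type [Atom ( [Type [Atom str] -> [Type [Atom int]]] )]]]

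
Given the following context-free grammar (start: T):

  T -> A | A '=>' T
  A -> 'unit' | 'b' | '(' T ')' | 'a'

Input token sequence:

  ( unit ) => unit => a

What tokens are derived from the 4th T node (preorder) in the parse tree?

[T [A ( [T [A unit]] )] => [T [A unit] => [T [A a]]]]

a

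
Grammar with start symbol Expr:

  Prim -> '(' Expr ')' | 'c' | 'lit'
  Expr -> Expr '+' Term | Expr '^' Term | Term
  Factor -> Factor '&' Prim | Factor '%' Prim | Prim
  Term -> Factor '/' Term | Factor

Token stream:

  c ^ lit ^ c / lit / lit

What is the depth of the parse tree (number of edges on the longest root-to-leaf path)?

[Expr [Expr [Expr [Term [Factor [Prim c]]]] ^ [Term [Factor [Prim lit]]]] ^ [Term [Factor [Prim c]] / [Term [Factor [Prim lit]] / [Term [Factor [Prim lit]]]]]]

6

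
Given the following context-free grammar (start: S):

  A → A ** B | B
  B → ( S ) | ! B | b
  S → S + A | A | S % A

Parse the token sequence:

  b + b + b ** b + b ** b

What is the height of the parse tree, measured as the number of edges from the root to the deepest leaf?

[S [S [S [S [A [B b]]] + [A [B b]]] + [A [A [B b]] ** [B b]]] + [A [A [B b]] ** [B b]]]

6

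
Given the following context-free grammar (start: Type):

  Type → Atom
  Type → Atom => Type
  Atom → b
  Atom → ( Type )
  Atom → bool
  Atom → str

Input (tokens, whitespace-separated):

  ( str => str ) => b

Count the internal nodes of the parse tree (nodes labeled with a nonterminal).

[Type [Atom ( [Type [Atom str] => [Type [Atom str]]] )] => [Type [Atom b]]]

8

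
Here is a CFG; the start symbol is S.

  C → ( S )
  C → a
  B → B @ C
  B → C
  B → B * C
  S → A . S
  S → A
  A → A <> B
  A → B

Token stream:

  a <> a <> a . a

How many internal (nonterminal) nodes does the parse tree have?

14

[S [A [A [A [B [C a]]] <> [B [C a]]] <> [B [C a]]] . [S [A [B [C a]]]]]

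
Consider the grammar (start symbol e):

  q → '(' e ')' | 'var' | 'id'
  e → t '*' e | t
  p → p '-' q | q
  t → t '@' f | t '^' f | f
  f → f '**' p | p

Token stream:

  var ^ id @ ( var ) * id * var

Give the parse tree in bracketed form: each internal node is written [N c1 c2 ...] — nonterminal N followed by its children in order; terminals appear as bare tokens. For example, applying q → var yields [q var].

[e [t [t [t [f [p [q var]]]] ^ [f [p [q id]]]] @ [f [p [q ( [e [t [f [p [q var]]]]] )]]]] * [e [t [f [p [q id]]]] * [e [t [f [p [q var]]]]]]]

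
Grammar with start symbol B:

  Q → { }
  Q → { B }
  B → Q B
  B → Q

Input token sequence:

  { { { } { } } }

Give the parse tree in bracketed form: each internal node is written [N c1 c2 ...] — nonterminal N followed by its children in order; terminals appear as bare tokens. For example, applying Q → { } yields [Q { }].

[B [Q { [B [Q { [B [Q { }] [B [Q { }]]] }]] }]]

B
Q
{ B }
{ Q }
{ { B } }
{ { Q B } }
{ { { } B } }
{ { { } Q } }
{ { { } { } } }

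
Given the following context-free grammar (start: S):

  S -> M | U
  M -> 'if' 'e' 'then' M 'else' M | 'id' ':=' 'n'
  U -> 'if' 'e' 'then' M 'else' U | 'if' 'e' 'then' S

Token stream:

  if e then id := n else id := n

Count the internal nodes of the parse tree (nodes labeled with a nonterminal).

4

[S [M if e then [M id := n] else [M id := n]]]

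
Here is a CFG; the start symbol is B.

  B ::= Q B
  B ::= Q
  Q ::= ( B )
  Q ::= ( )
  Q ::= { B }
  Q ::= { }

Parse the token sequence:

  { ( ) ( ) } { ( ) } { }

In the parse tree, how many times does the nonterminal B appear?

6

[B [Q { [B [Q ( )] [B [Q ( )]]] }] [B [Q { [B [Q ( )]] }] [B [Q { }]]]]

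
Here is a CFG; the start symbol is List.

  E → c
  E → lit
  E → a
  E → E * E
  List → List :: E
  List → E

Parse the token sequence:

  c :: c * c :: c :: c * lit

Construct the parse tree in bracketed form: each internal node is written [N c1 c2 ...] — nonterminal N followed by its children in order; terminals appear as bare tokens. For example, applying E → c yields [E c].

[List [List [List [List [E c]] :: [E [E c] * [E c]]] :: [E c]] :: [E [E c] * [E lit]]]

List
List :: E
List :: E :: E
List :: E :: E :: E
E :: E :: E :: E
c :: E :: E :: E
c :: E * E :: E :: E
c :: c * E :: E :: E
c :: c * c :: E :: E
c :: c * c :: c :: E
c :: c * c :: c :: E * E
c :: c * c :: c :: c * E
c :: c * c :: c :: c * lit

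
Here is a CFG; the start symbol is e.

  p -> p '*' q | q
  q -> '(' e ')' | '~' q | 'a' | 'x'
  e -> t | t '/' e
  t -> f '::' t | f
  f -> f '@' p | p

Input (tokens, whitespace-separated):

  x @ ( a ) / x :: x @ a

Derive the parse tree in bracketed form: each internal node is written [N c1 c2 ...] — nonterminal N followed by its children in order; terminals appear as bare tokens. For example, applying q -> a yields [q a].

[e [t [f [f [p [q x]]] @ [p [q ( [e [t [f [p [q a]]]]] )]]]] / [e [t [f [p [q x]]] :: [t [f [f [p [q x]]] @ [p [q a]]]]]]]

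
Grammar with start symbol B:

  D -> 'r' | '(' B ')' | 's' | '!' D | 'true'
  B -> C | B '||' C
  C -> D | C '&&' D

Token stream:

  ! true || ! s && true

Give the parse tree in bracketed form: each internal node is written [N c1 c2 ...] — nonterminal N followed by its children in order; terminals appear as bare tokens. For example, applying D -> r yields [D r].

[B [B [C [D ! [D true]]]] || [C [C [D ! [D s]]] && [D true]]]

B
B || C
C || C
D || C
! D || C
! true || C
! true || C && D
! true || D && D
! true || ! D && D
! true || ! s && D
! true || ! s && true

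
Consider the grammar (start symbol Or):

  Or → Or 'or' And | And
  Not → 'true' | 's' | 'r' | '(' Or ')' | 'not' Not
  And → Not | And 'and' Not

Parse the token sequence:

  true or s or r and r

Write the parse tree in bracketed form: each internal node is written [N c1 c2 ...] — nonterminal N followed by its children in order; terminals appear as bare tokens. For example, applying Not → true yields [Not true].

[Or [Or [Or [And [Not true]]] or [And [Not s]]] or [And [And [Not r]] and [Not r]]]

Or
Or or And
Or or And or And
And or And or And
Not or And or And
true or And or And
true or Not or And
true or s or And
true or s or And and Not
true or s or Not and Not
true or s or r and Not
true or s or r and r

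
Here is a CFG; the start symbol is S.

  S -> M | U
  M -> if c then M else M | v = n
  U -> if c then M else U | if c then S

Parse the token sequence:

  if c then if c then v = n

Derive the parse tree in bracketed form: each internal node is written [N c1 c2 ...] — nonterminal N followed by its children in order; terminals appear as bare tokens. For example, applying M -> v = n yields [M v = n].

S
U
if c then S
if c then U
if c then if c then S
if c then if c then M
if c then if c then v = n

[S [U if c then [S [U if c then [S [M v = n]]]]]]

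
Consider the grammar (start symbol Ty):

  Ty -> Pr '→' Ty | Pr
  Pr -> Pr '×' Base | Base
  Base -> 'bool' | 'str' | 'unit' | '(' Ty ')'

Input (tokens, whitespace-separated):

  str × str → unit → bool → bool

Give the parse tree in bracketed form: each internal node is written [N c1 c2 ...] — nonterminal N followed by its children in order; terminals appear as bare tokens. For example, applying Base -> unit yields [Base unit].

[Ty [Pr [Pr [Base str]] × [Base str]] → [Ty [Pr [Base unit]] → [Ty [Pr [Base bool]] → [Ty [Pr [Base bool]]]]]]

Ty
Pr → Ty
Pr × Base → Ty
Base × Base → Ty
str × Base → Ty
str × str → Ty
str × str → Pr → Ty
str × str → Base → Ty
str × str → unit → Ty
str × str → unit → Pr → Ty
str × str → unit → Base → Ty
str × str → unit → bool → Ty
str × str → unit → bool → Pr
str × str → unit → bool → Base
str × str → unit → bool → bool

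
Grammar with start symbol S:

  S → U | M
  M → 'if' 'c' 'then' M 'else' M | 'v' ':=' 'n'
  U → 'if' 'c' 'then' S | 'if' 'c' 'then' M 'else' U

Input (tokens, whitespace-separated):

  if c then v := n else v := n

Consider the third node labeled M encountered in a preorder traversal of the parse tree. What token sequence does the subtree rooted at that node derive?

[S [M if c then [M v := n] else [M v := n]]]

v := n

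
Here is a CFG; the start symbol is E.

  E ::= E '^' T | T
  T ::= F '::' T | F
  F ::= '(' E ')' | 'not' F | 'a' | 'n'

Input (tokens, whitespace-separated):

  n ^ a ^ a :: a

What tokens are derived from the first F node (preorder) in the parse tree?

n

[E [E [E [T [F n]]] ^ [T [F a]]] ^ [T [F a] :: [T [F a]]]]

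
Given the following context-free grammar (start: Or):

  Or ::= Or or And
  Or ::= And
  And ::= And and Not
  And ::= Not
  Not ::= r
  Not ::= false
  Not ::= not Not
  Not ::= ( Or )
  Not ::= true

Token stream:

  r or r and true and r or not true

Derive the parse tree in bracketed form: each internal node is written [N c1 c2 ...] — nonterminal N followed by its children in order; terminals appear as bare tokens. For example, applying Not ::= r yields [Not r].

[Or [Or [Or [And [Not r]]] or [And [And [And [Not r]] and [Not true]] and [Not r]]] or [And [Not not [Not true]]]]

Or
Or or And
Or or And or And
And or And or And
Not or And or And
r or And or And
r or And and Not or And
r or And and Not and Not or And
r or Not and Not and Not or And
r or r and Not and Not or And
r or r and true and Not or And
r or r and true and r or And
r or r and true and r or Not
r or r and true and r or not Not
r or r and true and r or not true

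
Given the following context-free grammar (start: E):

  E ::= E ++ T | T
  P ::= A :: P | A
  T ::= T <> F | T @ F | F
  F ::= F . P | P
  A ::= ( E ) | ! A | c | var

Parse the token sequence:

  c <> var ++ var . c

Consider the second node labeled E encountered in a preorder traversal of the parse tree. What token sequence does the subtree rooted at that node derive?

[E [E [T [T [F [P [A c]]]] <> [F [P [A var]]]]] ++ [T [F [F [P [A var]]] . [P [A c]]]]]

c <> var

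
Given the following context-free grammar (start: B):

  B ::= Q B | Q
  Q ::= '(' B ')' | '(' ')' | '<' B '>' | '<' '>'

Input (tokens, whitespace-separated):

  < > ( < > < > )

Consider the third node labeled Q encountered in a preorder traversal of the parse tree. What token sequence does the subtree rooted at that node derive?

[B [Q < >] [B [Q ( [B [Q < >] [B [Q < >]]] )]]]

< >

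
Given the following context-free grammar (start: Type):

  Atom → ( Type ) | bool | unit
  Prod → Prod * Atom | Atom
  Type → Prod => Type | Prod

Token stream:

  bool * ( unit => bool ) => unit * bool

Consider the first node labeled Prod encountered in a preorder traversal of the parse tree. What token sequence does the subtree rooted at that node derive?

bool * ( unit => bool )

[Type [Prod [Prod [Atom bool]] * [Atom ( [Type [Prod [Atom unit]] => [Type [Prod [Atom bool]]]] )]] => [Type [Prod [Prod [Atom unit]] * [Atom bool]]]]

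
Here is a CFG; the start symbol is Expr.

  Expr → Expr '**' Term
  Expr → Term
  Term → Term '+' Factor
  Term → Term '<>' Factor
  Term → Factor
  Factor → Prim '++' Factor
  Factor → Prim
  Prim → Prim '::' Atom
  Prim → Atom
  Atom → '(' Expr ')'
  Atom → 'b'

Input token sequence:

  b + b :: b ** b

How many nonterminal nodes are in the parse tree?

[Expr [Expr [Term [Term [Factor [Prim [Atom b]]]] + [Factor [Prim [Prim [Atom b]] :: [Atom b]]]]] ** [Term [Factor [Prim [Atom b]]]]]

16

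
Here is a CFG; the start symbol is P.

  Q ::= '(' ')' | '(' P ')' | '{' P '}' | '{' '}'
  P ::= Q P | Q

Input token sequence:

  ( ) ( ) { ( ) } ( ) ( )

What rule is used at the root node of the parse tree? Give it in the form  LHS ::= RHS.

[P [Q ( )] [P [Q ( )] [P [Q { [P [Q ( )]] }] [P [Q ( )] [P [Q ( )]]]]]]

P ::= Q P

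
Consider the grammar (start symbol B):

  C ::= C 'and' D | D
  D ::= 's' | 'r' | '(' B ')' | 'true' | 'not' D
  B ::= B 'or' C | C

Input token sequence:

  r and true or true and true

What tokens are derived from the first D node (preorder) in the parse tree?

r

[B [B [C [C [D r]] and [D true]]] or [C [C [D true]] and [D true]]]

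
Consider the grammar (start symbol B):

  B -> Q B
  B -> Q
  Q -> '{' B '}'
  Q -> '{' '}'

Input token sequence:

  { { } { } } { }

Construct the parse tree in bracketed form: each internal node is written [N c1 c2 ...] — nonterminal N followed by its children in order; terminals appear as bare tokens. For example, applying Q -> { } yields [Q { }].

B
Q B
{ B } B
{ Q B } B
{ { } B } B
{ { } Q } B
{ { } { } } B
{ { } { } } Q
{ { } { } } { }

[B [Q { [B [Q { }] [B [Q { }]]] }] [B [Q { }]]]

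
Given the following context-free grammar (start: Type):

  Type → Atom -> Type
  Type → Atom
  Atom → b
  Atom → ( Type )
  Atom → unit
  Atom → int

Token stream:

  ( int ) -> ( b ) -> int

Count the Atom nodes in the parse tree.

[Type [Atom ( [Type [Atom int]] )] -> [Type [Atom ( [Type [Atom b]] )] -> [Type [Atom int]]]]

5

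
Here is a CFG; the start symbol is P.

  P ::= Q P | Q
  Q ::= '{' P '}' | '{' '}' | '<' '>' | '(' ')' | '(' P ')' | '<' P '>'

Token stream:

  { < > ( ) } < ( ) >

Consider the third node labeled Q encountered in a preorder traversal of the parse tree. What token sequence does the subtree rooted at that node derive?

[P [Q { [P [Q < >] [P [Q ( )]]] }] [P [Q < [P [Q ( )]] >]]]

( )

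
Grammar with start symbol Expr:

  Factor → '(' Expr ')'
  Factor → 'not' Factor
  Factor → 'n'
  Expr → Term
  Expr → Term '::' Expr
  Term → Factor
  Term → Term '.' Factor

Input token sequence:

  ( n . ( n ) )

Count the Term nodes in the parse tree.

[Expr [Term [Factor ( [Expr [Term [Term [Factor n]] . [Factor ( [Expr [Term [Factor n]]] )]]] )]]]

4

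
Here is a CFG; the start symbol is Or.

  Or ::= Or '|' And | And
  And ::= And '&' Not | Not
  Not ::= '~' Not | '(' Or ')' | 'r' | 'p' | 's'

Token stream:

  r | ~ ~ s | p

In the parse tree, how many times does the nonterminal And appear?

3

[Or [Or [Or [And [Not r]]] | [And [Not ~ [Not ~ [Not s]]]]] | [And [Not p]]]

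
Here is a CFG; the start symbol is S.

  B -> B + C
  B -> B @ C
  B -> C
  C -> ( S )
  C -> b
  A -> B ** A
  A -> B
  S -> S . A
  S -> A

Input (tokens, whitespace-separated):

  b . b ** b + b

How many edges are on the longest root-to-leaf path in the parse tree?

6

[S [S [A [B [C b]]]] . [A [B [C b]] ** [A [B [B [C b]] + [C b]]]]]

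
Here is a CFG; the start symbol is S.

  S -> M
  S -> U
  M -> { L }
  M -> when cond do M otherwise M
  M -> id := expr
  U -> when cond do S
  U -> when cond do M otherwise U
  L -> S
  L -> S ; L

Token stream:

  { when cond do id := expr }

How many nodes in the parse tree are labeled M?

2

[S [M { [L [S [U when cond do [S [M id := expr]]]]] }]]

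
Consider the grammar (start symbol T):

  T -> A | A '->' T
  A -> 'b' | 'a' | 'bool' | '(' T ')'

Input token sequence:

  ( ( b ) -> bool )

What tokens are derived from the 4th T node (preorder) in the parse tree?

[T [A ( [T [A ( [T [A b]] )] -> [T [A bool]]] )]]

bool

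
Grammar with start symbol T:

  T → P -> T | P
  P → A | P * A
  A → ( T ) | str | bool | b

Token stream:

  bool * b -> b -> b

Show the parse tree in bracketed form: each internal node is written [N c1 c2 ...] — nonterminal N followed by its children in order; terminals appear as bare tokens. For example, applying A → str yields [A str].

T
P -> T
P * A -> T
A * A -> T
bool * A -> T
bool * b -> T
bool * b -> P -> T
bool * b -> A -> T
bool * b -> b -> T
bool * b -> b -> P
bool * b -> b -> A
bool * b -> b -> b

[T [P [P [A bool]] * [A b]] -> [T [P [A b]] -> [T [P [A b]]]]]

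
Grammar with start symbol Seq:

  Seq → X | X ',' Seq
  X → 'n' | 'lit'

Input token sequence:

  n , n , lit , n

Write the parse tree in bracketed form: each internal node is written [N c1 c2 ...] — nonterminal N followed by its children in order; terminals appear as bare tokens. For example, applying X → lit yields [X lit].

[Seq [X n] , [Seq [X n] , [Seq [X lit] , [Seq [X n]]]]]

Seq
X , Seq
n , Seq
n , X , Seq
n , n , Seq
n , n , X , Seq
n , n , lit , Seq
n , n , lit , X
n , n , lit , n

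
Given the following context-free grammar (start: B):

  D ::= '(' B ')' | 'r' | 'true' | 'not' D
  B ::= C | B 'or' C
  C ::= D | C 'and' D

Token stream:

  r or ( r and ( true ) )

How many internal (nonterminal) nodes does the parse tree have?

14

[B [B [C [D r]]] or [C [D ( [B [C [C [D r]] and [D ( [B [C [D true]]] )]]] )]]]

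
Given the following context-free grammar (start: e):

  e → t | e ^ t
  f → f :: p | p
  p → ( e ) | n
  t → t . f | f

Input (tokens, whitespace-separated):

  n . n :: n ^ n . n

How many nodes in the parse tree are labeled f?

5

[e [e [t [t [f [p n]]] . [f [f [p n]] :: [p n]]]] ^ [t [t [f [p n]]] . [f [p n]]]]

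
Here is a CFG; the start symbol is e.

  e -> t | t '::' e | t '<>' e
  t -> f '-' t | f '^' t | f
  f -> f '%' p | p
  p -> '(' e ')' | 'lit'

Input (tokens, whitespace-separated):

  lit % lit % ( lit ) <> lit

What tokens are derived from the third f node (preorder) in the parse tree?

[e [t [f [f [f [p lit]] % [p lit]] % [p ( [e [t [f [p lit]]]] )]]] <> [e [t [f [p lit]]]]]

lit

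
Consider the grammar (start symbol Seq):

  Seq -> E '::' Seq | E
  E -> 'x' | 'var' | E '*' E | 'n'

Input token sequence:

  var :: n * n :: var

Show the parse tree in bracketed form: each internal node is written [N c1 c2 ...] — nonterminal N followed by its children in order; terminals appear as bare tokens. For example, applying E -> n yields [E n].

Seq
E :: Seq
var :: Seq
var :: E :: Seq
var :: E * E :: Seq
var :: n * E :: Seq
var :: n * n :: Seq
var :: n * n :: E
var :: n * n :: var

[Seq [E var] :: [Seq [E [E n] * [E n]] :: [Seq [E var]]]]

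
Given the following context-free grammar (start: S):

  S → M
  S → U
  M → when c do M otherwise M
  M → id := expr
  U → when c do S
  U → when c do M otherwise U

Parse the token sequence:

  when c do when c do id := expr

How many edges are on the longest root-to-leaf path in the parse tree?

[S [U when c do [S [U when c do [S [M id := expr]]]]]]

6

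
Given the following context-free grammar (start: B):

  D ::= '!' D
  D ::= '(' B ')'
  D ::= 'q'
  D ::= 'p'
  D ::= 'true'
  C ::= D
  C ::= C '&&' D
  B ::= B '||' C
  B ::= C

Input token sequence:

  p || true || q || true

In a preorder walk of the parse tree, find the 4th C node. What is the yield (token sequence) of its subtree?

[B [B [B [B [C [D p]]] || [C [D true]]] || [C [D q]]] || [C [D true]]]

true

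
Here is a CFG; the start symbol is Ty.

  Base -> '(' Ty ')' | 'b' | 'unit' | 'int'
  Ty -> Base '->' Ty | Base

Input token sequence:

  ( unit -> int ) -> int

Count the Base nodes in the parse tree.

[Ty [Base ( [Ty [Base unit] -> [Ty [Base int]]] )] -> [Ty [Base int]]]

4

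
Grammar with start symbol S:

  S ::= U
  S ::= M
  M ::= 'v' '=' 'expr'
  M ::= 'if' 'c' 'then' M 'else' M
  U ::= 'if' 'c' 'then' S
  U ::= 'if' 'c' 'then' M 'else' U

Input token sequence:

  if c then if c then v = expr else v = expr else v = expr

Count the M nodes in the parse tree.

[S [M if c then [M if c then [M v = expr] else [M v = expr]] else [M v = expr]]]

5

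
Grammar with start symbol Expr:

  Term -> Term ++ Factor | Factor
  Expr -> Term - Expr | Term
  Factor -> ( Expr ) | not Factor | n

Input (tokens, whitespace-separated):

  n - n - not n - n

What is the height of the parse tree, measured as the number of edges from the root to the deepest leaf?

6

[Expr [Term [Factor n]] - [Expr [Term [Factor n]] - [Expr [Term [Factor not [Factor n]]] - [Expr [Term [Factor n]]]]]]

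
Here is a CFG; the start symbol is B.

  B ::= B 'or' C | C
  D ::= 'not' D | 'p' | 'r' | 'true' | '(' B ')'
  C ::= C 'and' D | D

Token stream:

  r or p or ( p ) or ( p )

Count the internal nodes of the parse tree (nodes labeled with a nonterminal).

[B [B [B [B [C [D r]]] or [C [D p]]] or [C [D ( [B [C [D p]]] )]]] or [C [D ( [B [C [D p]]] )]]]

18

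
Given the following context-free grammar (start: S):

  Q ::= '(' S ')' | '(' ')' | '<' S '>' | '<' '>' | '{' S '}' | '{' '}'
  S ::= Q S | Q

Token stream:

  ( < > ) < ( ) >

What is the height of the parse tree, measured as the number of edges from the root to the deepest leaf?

[S [Q ( [S [Q < >]] )] [S [Q < [S [Q ( )]] >]]]

5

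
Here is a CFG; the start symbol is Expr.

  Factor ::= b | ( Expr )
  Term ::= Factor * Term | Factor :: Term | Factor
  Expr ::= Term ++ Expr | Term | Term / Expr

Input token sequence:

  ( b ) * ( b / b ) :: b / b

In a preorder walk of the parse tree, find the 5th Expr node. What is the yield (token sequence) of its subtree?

b

[Expr [Term [Factor ( [Expr [Term [Factor b]]] )] * [Term [Factor ( [Expr [Term [Factor b]] / [Expr [Term [Factor b]]]] )] :: [Term [Factor b]]]] / [Expr [Term [Factor b]]]]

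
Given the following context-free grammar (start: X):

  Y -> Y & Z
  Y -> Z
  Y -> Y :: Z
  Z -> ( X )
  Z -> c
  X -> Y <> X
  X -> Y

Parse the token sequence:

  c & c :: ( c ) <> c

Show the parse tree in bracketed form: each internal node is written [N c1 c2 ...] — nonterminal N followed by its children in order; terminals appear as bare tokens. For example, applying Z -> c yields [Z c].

X
Y <> X
Y :: Z <> X
Y & Z :: Z <> X
Z & Z :: Z <> X
c & Z :: Z <> X
c & c :: Z <> X
c & c :: ( X ) <> X
c & c :: ( Y ) <> X
c & c :: ( Z ) <> X
c & c :: ( c ) <> X
c & c :: ( c ) <> Y
c & c :: ( c ) <> Z
c & c :: ( c ) <> c

[X [Y [Y [Y [Z c]] & [Z c]] :: [Z ( [X [Y [Z c]]] )]] <> [X [Y [Z c]]]]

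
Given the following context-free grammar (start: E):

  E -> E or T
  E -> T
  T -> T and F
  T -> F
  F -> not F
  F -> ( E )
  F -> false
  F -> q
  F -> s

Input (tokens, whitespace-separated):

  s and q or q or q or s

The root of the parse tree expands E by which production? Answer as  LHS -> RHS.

E -> E or T

[E [E [E [E [T [T [F s]] and [F q]]] or [T [F q]]] or [T [F q]]] or [T [F s]]]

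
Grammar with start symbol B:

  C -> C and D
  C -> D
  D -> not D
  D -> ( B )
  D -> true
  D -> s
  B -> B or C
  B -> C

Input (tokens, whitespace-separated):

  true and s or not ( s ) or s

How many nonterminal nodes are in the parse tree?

15

[B [B [B [C [C [D true]] and [D s]]] or [C [D not [D ( [B [C [D s]]] )]]]] or [C [D s]]]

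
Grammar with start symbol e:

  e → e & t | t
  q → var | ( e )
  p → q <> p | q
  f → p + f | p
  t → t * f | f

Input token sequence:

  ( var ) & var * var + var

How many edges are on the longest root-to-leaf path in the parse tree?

11

[e [e [t [f [p [q ( [e [t [f [p [q var]]]]] )]]]]] & [t [t [f [p [q var]]]] * [f [p [q var]] + [f [p [q var]]]]]]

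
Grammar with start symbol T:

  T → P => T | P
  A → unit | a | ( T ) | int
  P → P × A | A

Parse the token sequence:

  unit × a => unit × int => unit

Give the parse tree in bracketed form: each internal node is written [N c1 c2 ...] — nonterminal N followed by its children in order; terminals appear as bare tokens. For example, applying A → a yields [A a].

T
P => T
P × A => T
A × A => T
unit × A => T
unit × a => T
unit × a => P => T
unit × a => P × A => T
unit × a => A × A => T
unit × a => unit × A => T
unit × a => unit × int => T
unit × a => unit × int => P
unit × a => unit × int => A
unit × a => unit × int => unit

[T [P [P [A unit]] × [A a]] => [T [P [P [A unit]] × [A int]] => [T [P [A unit]]]]]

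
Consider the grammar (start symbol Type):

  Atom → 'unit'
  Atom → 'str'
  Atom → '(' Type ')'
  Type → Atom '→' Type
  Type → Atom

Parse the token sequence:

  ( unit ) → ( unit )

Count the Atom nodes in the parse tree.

[Type [Atom ( [Type [Atom unit]] )] → [Type [Atom ( [Type [Atom unit]] )]]]

4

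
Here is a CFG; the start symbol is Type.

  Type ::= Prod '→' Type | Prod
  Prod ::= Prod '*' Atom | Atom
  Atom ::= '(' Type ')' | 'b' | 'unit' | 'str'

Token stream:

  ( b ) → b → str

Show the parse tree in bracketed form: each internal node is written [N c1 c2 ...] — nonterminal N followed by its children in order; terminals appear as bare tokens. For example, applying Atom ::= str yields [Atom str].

Type
Prod → Type
Atom → Type
( Type ) → Type
( Prod ) → Type
( Atom ) → Type
( b ) → Type
( b ) → Prod → Type
( b ) → Atom → Type
( b ) → b → Type
( b ) → b → Prod
( b ) → b → Atom
( b ) → b → str

[Type [Prod [Atom ( [Type [Prod [Atom b]]] )]] → [Type [Prod [Atom b]] → [Type [Prod [Atom str]]]]]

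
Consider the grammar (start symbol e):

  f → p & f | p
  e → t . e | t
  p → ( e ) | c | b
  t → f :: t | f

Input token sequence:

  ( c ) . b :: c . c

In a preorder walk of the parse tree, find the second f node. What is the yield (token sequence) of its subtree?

[e [t [f [p ( [e [t [f [p c]]]] )]]] . [e [t [f [p b]] :: [t [f [p c]]]] . [e [t [f [p c]]]]]]

c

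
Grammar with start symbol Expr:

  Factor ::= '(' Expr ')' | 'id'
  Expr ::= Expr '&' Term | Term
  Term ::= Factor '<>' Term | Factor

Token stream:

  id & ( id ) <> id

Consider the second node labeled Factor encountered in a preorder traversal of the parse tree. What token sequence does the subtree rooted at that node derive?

( id )

[Expr [Expr [Term [Factor id]]] & [Term [Factor ( [Expr [Term [Factor id]]] )] <> [Term [Factor id]]]]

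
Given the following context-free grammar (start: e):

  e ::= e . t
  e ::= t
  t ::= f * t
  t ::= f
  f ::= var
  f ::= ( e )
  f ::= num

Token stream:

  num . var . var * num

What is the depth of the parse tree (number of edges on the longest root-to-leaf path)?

[e [e [e [t [f num]]] . [t [f var]]] . [t [f var] * [t [f num]]]]

5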